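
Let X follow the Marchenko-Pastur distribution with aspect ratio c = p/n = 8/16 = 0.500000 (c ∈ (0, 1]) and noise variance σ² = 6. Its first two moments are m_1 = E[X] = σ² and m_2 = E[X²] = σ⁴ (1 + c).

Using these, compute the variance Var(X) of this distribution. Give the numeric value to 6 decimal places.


m_1 = E[X] = σ² = 6, so m_1² = 36.
m_2 = E[X²] = σ⁴ (1 + c) = 36 · (1 + 0.500000) = 36 · 1.500000 = 54.000000.
(Note m_2 − m_1² simplifies to c · σ⁴ = 0.500000 · 36.)

Var(X) = m_2 − m_1² = 54.000000 − 36 = 18.000000.


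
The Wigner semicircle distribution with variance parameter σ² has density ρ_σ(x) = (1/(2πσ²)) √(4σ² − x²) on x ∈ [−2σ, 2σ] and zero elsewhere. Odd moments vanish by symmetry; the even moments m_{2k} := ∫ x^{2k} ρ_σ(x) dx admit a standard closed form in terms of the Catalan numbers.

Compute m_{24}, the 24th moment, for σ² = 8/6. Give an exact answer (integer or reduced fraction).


By the scaled semicircle moment identity, m_{2k} = σ^{2k} · C_k with k = 12.
C_12 = (1/(k+1)) · C(2k, k) = (1/13) · C(24, 12) = (1/13) · 2704156 = 208012.
σ^{2k} = (σ²)^k = (8/6)^12 = 16777216/531441.

Therefore m_{24} = σ^{24} · C_12 = (16777216/531441) · 208012 = 3489862254592/531441.


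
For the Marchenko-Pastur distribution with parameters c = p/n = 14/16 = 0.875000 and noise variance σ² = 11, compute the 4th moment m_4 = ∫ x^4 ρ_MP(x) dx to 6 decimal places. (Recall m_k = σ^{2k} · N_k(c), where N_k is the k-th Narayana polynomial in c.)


E[X⁴] = σ⁸ (1 + 6c + 6c² + c³) (fourth MP moment). With σ² = 11 (so σ⁸ = 14641) and c = 14/16 = 0.875000: E[X⁴] = 14641 · (1 + 6·0.875000 + 6·(0.875000)² + (0.875000)³) = 14641 · 11.513672.

So E[X^4] = 168571.669922.


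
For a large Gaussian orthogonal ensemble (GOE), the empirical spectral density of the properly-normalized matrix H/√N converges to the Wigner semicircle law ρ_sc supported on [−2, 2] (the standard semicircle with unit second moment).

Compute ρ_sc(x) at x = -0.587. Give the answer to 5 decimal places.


ρ_sc(x) = (1/(2π)) √(4 − x²). With x = -0.587:
  4 − x² = 4 − (-0.587)² = 4 − 0.344569 = 3.655431.
  √(4 − x²) = 1.911918.
  1/(2π) = 0.159155.
  ρ_sc(-0.587) = 0.159155 · 1.911918 = 0.304291.

Rounded to 5 decimal places: ρ_sc(-0.587) ≈ 0.30429.


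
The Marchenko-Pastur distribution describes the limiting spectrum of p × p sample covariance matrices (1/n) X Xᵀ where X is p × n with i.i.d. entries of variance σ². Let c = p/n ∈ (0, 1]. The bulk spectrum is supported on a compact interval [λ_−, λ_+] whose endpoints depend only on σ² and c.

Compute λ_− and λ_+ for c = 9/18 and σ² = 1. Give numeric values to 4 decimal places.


c = 9/18 = 0.500000; √c = 0.707107.
λ_− = σ² (1 − √c)² = 1 · (1 − 0.707107)² = 1 · (0.292893)² = 0.085786.
λ_+ = σ² (1 + √c)² = 1 · (1 + 0.707107)² = 1 · (1.707107)² = 2.914214.

Rounded to 4 decimal places: λ_− ≈ 0.0858, λ_+ ≈ 2.9142.


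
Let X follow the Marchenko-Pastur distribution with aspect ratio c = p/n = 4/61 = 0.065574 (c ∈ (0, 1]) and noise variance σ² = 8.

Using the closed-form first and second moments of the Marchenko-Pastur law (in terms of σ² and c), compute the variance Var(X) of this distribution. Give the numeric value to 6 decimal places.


Recall the MP moments m_1 = E[X] = σ² and m_2 = E[X²] = σ⁴ (1 + c).
m_1 = E[X] = σ² = 8, so m_1² = 64.
m_2 = E[X²] = σ⁴ (1 + c) = 64 · (1 + 0.065574) = 64 · 1.065574 = 68.196721.
(Note m_2 − m_1² simplifies to c · σ⁴ = 0.065574 · 64.)

Var(X) = m_2 − m_1² = 68.196721 − 64 = 4.196721.


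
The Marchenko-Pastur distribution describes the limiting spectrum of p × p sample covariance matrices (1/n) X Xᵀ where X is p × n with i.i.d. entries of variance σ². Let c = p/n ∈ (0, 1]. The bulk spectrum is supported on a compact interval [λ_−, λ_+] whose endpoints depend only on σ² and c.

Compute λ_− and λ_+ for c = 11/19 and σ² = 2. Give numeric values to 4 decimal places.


c = 11/19 = 0.578947; √c = 0.760886.
λ_− = σ² (1 − √c)² = 2 · (1 − 0.760886)² = 2 · (0.239114)² = 0.114351.
λ_+ = σ² (1 + √c)² = 2 · (1 + 0.760886)² = 2 · (1.760886)² = 6.201438.

Rounded to 4 decimal places: λ_− ≈ 0.1144, λ_+ ≈ 6.2014.


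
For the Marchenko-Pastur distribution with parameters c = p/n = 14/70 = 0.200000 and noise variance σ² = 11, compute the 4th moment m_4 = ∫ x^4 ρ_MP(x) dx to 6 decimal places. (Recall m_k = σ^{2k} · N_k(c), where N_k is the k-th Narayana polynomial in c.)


E[X⁴] = σ⁸ (1 + 6c + 6c² + c³) (fourth MP moment). With σ² = 11 (so σ⁸ = 14641) and c = 14/70 = 0.200000: E[X⁴] = 14641 · (1 + 6·0.200000 + 6·(0.200000)² + (0.200000)³) = 14641 · 2.448000.

So E[X^4] = 35841.168000.


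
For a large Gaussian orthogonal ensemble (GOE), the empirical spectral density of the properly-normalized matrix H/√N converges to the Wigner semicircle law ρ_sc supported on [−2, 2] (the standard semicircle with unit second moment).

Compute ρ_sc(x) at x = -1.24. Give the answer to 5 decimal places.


ρ_sc(x) = (1/(2π)) √(4 − x²). With x = -1.24:
  4 − x² = 4 − (-1.24)² = 4 − 1.537600 = 2.462400.
  √(4 − x²) = 1.569204.
  1/(2π) = 0.159155.
  ρ_sc(-1.24) = 0.159155 · 1.569204 = 0.249747.

Rounded to 5 decimal places: ρ_sc(-1.24) ≈ 0.24975.


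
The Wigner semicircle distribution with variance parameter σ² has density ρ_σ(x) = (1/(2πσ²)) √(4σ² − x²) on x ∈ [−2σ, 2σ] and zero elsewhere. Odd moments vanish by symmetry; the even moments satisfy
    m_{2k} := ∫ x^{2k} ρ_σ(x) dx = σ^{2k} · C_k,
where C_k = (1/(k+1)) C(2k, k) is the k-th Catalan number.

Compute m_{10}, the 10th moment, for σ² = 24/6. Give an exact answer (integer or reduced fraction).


By the scaled semicircle moment identity, m_{2k} = σ^{2k} · C_k with k = 5.
C_5 = (1/(k+1)) · C(2k, k) = (1/6) · C(10, 5) = (1/6) · 252 = 42.
σ^{2k} = (σ²)^k = (24/6)^5 = 1024.

Therefore m_{10} = σ^{10} · C_5 = 1024 · 42 = 43008.


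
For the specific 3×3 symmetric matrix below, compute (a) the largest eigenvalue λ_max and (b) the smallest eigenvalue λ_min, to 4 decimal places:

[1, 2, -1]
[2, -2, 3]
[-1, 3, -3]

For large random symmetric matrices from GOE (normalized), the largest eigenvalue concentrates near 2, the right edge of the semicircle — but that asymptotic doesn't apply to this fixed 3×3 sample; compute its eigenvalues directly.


Since M is real symmetric, all three eigenvalues are real; they are the roots of det(λI − M) = λ³ − (tr M) λ² + s λ − det M, where s is the sum of the principal 2×2 minors.
tr M = 1 + (-2) + (-3) = -4.
s = (1·(-2) − 2²) + (1·(-3) − (-1)²) + ((-2)·(-3) − 3²) = -6 + (-4) + (-3) = -13.
det M (expand along row 1) = 1·(-3) − 2·(-3) + (-1)·4 = -1.
Characteristic polynomial: λ³ + 4λ² − 13λ + 1 = 0.
Substitute λ = y + (tr M)/3 = y − 1.333333 to remove the quadratic term: y³ + p·y + q = 0 with p = s − (tr M)²/3 = -18.333333 and q = −2(tr M)³/27 + (tr M)·s/3 − det M = 23.074074.
Three real roots ⇒ use the trigonometric (Viète) form: r = 2√(−p/3) = 4.944132, φ = arccos(3q/(p·r)) = arccos(-0.763685) = 2.439798 rad.
y_k = r·cos(φ/3 − 2πk/3) for k = 0, 1, 2 gives y = 3.397258, 1.412208, -4.809467.
λ_k = y_k − 1.333333 gives λ = 2.0639, 0.0789, -6.1428 (check: the sum is -4.0000 = tr M).

Hence λ_max = 2.0639 and λ_min = -6.1428.


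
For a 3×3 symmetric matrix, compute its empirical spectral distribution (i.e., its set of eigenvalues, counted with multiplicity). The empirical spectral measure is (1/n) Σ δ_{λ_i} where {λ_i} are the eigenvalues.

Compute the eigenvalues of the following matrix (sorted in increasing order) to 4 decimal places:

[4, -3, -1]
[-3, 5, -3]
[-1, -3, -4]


Since M is real symmetric, all three eigenvalues are real; they are the roots of det(λI − M) = λ³ − (tr M) λ² + s λ − det M, where s is the sum of the principal 2×2 minors.
tr M = 4 + 5 + (-4) = 5.
s = (4·5 − (-3)²) + (4·(-4) − (-1)²) + (5·(-4) − (-3)²) = 11 + (-17) + (-29) = -35.
det M (expand along row 1) = 4·(-29) − (-3)·9 + (-1)·14 = -103.
Characteristic polynomial: λ³ − 5λ² − 35λ + 103 = 0.
Substitute λ = y + (tr M)/3 = y + 1.666667 to remove the quadratic term: y³ + p·y + q = 0 with p = s − (tr M)²/3 = -43.333333 and q = −2(tr M)³/27 + (tr M)·s/3 − det M = 35.407407.
Three real roots ⇒ use the trigonometric (Viète) form: r = 2√(−p/3) = 7.601170, φ = arccos(3q/(p·r)) = arccos(-0.322487) = 1.899153 rad.
y_k = r·cos(φ/3 − 2πk/3) for k = 0, 1, 2 gives y = 6.128263, 0.830304, -6.958567.
λ_k = y_k + 1.666667 gives λ = 7.7949, 2.4970, -5.2919 (check: the sum is 5.0000 = tr M).

Eigenvalues sorted in increasing order: [-5.2919, 2.4970, 7.7949].


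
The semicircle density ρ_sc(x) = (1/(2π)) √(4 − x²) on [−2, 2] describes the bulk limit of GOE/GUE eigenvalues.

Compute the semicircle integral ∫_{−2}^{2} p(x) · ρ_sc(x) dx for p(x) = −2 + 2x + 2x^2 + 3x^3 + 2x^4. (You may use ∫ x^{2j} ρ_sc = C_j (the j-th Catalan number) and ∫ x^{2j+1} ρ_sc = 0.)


Write p(x) = Σ a_i x^i, split into monomials and integrate each against ρ_sc separately.
Using ∫ x^{2j} ρ_sc = C_j = (1/(j+1)) C(2j, j) (Catalan numbers) and ∫ x^{2j+1} ρ_sc = 0 (odd monomials vanish by symmetry):
  i = 0 (even): a_0 · C_{0} = -2 · 1 = -2
  i = 1 (odd): ∫ x^1 ρ_sc = 0 (vanishes)
  i = 2 (even): a_2 · C_{1} = 2 · 1 = 2
  i = 3 (odd): ∫ x^3 ρ_sc = 0 (vanishes)
  i = 4 (even): a_4 · C_{2} = 2 · 2 = 4

Summing the contributions: ∫_{−2}^{2} p(x) ρ_sc(x) dx = (-2) + 2 + 4 = 4.


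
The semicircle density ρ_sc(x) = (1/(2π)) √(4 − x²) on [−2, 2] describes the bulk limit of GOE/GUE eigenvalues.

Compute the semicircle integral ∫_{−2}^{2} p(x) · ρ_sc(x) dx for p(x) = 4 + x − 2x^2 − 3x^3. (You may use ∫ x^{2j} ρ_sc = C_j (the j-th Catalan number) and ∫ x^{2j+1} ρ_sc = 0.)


Write p(x) = Σ a_i x^i, split into monomials and integrate each against ρ_sc separately.
Using ∫ x^{2j} ρ_sc = C_j = (1/(j+1)) C(2j, j) (Catalan numbers) and ∫ x^{2j+1} ρ_sc = 0 (odd monomials vanish by symmetry):
  i = 0 (even): a_0 · C_{0} = 4 · 1 = 4
  i = 1 (odd): ∫ x^1 ρ_sc = 0 (vanishes)
  i = 2 (even): a_2 · C_{1} = -2 · 1 = -2
  i = 3 (odd): ∫ x^3 ρ_sc = 0 (vanishes)

Summing the contributions: ∫_{−2}^{2} p(x) ρ_sc(x) dx = 4 + (-2) = 2.


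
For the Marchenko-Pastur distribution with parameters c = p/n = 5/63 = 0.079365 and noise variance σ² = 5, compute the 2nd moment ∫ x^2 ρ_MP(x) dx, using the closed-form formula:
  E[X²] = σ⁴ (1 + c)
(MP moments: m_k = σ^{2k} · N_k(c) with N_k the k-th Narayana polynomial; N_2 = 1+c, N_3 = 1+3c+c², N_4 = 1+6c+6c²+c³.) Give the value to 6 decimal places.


E[X²] = σ⁴ (1 + c) (second MP moment). With σ² = 5 (so σ⁴ = 25) and c = 5/63 = 0.079365: E[X²] = 25 · (1 + 0.079365) = 25 · 1.079365.

So E[X^2] = 26.984127.


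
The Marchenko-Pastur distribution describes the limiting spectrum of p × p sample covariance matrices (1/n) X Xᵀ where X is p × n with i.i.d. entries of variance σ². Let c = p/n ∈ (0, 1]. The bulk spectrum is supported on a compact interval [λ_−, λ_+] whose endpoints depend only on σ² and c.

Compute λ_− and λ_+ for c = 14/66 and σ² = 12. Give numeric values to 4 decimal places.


c = 14/66 = 0.212121; √c = 0.460566.
λ_− = σ² (1 − √c)² = 12 · (1 − 0.460566)² = 12 · (0.539434)² = 3.491866.
λ_+ = σ² (1 + √c)² = 12 · (1 + 0.460566)² = 12 · (1.460566)² = 25.599043.

Rounded to 4 decimal places: λ_− ≈ 3.4919, λ_+ ≈ 25.5990.


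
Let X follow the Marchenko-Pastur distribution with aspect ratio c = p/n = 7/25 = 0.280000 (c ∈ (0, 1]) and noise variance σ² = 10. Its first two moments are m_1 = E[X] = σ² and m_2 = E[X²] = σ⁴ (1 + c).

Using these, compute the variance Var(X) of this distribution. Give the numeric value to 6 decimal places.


m_1 = E[X] = σ² = 10, so m_1² = 100.
m_2 = E[X²] = σ⁴ (1 + c) = 100 · (1 + 0.280000) = 100 · 1.280000 = 128.000000.
(Note m_2 − m_1² simplifies to c · σ⁴ = 0.280000 · 100.)

Var(X) = m_2 − m_1² = 128.000000 − 100 = 28.000000.


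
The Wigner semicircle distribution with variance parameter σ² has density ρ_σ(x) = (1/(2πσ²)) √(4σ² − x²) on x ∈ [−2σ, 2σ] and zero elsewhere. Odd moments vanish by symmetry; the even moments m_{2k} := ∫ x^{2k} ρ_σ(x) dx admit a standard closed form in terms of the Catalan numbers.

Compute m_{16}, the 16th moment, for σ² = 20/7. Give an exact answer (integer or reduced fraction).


By the scaled semicircle moment identity, m_{2k} = σ^{2k} · C_k with k = 8.
C_8 = (1/(k+1)) · C(2k, k) = (1/9) · C(16, 8) = (1/9) · 12870 = 1430.
σ^{2k} = (σ²)^k = (20/7)^8 = 25600000000/5764801.

Therefore m_{16} = σ^{16} · C_8 = (25600000000/5764801) · 1430 = 36608000000000/5764801.


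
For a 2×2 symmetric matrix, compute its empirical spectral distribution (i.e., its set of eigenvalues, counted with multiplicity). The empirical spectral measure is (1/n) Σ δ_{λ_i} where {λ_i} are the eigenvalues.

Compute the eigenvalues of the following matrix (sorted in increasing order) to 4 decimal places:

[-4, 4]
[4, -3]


Since M is real symmetric, both eigenvalues are real; they are the roots of det(λI − M) = λ² − (tr M) λ + det M.
tr M = -4 + (-3) = -7.
det M = (-4)·(-3) − 4² = 12 − 16 = -4.
Characteristic polynomial: λ² + 7λ − 4 = 0.
Discriminant Δ = (tr M)² − 4·det M = 49 − (-16) = 65; √Δ = 8.062258.
λ = (tr M ± √Δ)/2 = (-7 ± 8.062258)/2, giving (tr M − √Δ)/2 = -7.5311 and (tr M + √Δ)/2 = 0.5311.

Eigenvalues sorted in increasing order: [-7.5311, 0.5311].


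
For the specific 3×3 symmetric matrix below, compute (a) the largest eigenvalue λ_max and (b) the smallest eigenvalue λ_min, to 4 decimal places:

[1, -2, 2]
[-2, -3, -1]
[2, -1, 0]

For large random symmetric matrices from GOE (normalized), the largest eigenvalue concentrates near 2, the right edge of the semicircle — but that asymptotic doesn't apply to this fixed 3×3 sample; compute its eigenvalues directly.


Since M is real symmetric, all three eigenvalues are real; they are the roots of det(λI − M) = λ³ − (tr M) λ² + s λ − det M, where s is the sum of the principal 2×2 minors.
tr M = 1 + (-3) + 0 = -2.
s = (1·(-3) − (-2)²) + (1·0 − 2²) + ((-3)·0 − (-1)²) = -7 + (-4) + (-1) = -12.
det M (expand along row 1) = 1·(-1) − (-2)·2 + 2·8 = 19.
Characteristic polynomial: λ³ + 2λ² − 12λ − 19 = 0.
Substitute λ = y + (tr M)/3 = y − 0.666667 to remove the quadratic term: y³ + p·y + q = 0 with p = s − (tr M)²/3 = -13.333333 and q = −2(tr M)³/27 + (tr M)·s/3 − det M = -10.407407.
Three real roots ⇒ use the trigonometric (Viète) form: r = 2√(−p/3) = 4.216370, φ = arccos(3q/(p·r)) = arccos(0.555375) = 0.981982 rad.
y_k = r·cos(φ/3 − 2πk/3) for k = 0, 1, 2 gives y = 3.992502, -0.822249, -3.170253.
λ_k = y_k − 0.666667 gives λ = 3.3258, -1.4889, -3.8369 (check: the sum is -2.0000 = tr M).

Hence λ_max = 3.3258 and λ_min = -3.8369.


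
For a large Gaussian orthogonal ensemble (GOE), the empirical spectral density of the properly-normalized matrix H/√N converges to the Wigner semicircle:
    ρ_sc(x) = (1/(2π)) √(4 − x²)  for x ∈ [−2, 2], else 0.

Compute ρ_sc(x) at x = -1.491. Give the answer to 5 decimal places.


ρ_sc(x) = (1/(2π)) √(4 − x²). With x = -1.491:
  4 − x² = 4 − (-1.491)² = 4 − 2.223081 = 1.776919.
  √(4 − x²) = 1.333011.
  1/(2π) = 0.159155.
  ρ_sc(-1.491) = 0.159155 · 1.333011 = 0.212155.

Rounded to 5 decimal places: ρ_sc(-1.491) ≈ 0.21216.


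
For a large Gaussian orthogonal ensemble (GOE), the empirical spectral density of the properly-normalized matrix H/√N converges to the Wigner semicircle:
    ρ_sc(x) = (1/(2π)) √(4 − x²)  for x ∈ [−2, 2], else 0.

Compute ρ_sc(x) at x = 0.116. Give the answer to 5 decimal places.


ρ_sc(x) = (1/(2π)) √(4 − x²). With x = 0.116:
  4 − x² = 4 − (0.116)² = 4 − 0.013456 = 3.986544.
  √(4 − x²) = 1.996633.
  1/(2π) = 0.159155.
  ρ_sc(0.116) = 0.159155 · 1.996633 = 0.317774.

Rounded to 5 decimal places: ρ_sc(0.116) ≈ 0.31777.


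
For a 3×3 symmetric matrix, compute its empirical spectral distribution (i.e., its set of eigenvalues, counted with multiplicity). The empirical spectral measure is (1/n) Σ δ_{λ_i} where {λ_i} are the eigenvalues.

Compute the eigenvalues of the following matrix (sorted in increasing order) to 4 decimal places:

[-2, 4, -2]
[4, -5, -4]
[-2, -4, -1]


Since M is real symmetric, all three eigenvalues are real; they are the roots of det(λI − M) = λ³ − (tr M) λ² + s λ − det M, where s is the sum of the principal 2×2 minors.
tr M = -2 + (-5) + (-1) = -8.
s = ((-2)·(-5) − 4²) + ((-2)·(-1) − (-2)²) + ((-5)·(-1) − (-4)²) = -6 + (-2) + (-11) = -19.
det M (expand along row 1) = (-2)·(-11) − 4·(-12) + (-2)·(-26) = 122.
Characteristic polynomial: λ³ + 8λ² − 19λ − 122 = 0.
Substitute λ = y + (tr M)/3 = y − 2.666667 to remove the quadratic term: y³ + p·y + q = 0 with p = s − (tr M)²/3 = -40.333333 and q = −2(tr M)³/27 + (tr M)·s/3 − det M = -33.407407.
Three real roots ⇒ use the trigonometric (Viète) form: r = 2√(−p/3) = 7.333333, φ = arccos(3q/(p·r)) = arccos(0.338843) = 1.225109 rad.
y_k = r·cos(φ/3 − 2πk/3) for k = 0, 1, 2 gives y = 6.730309, -0.843144, -5.887165.
λ_k = y_k − 2.666667 gives λ = 4.0636, -3.5098, -8.5538 (check: the sum is -8.0000 = tr M).

Eigenvalues sorted in increasing order: [-8.5538, -3.5098, 4.0636].


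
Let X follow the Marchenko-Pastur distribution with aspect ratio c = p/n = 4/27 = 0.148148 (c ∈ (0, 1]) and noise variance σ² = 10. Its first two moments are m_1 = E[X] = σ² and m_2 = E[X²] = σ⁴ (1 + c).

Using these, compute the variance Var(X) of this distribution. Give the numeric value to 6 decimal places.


m_1 = E[X] = σ² = 10, so m_1² = 100.
m_2 = E[X²] = σ⁴ (1 + c) = 100 · (1 + 0.148148) = 100 · 1.148148 = 114.814815.
(Note m_2 − m_1² simplifies to c · σ⁴ = 0.148148 · 100.)

Var(X) = m_2 − m_1² = 114.814815 − 100 = 14.814815.


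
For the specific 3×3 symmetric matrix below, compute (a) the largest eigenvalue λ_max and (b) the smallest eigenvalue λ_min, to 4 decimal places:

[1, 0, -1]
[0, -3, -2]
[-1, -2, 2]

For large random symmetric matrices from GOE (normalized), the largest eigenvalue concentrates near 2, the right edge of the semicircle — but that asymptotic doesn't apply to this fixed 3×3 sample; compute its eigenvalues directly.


Since M is real symmetric, all three eigenvalues are real; they are the roots of det(λI − M) = λ³ − (tr M) λ² + s λ − det M, where s is the sum of the principal 2×2 minors.
tr M = 1 + (-3) + 2 = 0.
s = (1·(-3) − 0²) + (1·2 − (-1)²) + ((-3)·2 − (-2)²) = -3 + 1 + (-10) = -12.
det M (expand along row 1) = 1·(-10) − 0·(-2) + (-1)·(-3) = -7.
Characteristic polynomial: λ³ − 12λ + 7 = 0.
Substitute λ = y + (tr M)/3 = y + 0.000000 to remove the quadratic term: y³ + p·y + q = 0 with p = s − (tr M)²/3 = -12.000000 and q = −2(tr M)³/27 + (tr M)·s/3 − det M = 7.000000.
Three real roots ⇒ use the trigonometric (Viète) form: r = 2√(−p/3) = 4.000000, φ = arccos(3q/(p·r)) = arccos(-0.437500) = 2.023613 rad.
y_k = r·cos(φ/3 − 2πk/3) for k = 0, 1, 2 gives y = 3.123983, 0.601466, -3.725449.
λ_k = y_k + 0.000000 gives λ = 3.1240, 0.6015, -3.7254 (check: the sum is 0.0000 = tr M).

Hence λ_max = 3.1240 and λ_min = -3.7254.


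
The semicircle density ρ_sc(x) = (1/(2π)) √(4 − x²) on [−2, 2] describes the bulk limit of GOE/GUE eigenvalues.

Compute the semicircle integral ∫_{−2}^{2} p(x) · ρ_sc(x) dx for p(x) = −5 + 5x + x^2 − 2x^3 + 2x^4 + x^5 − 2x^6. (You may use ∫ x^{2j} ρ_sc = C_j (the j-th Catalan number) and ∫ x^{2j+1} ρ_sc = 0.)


Write p(x) = Σ a_i x^i, split into monomials and integrate each against ρ_sc separately.
Using ∫ x^{2j} ρ_sc = C_j = (1/(j+1)) C(2j, j) (Catalan numbers) and ∫ x^{2j+1} ρ_sc = 0 (odd monomials vanish by symmetry):
  i = 0 (even): a_0 · C_{0} = -5 · 1 = -5
  i = 1 (odd): ∫ x^1 ρ_sc = 0 (vanishes)
  i = 2 (even): a_2 · C_{1} = 1 · 1 = 1
  i = 3 (odd): ∫ x^3 ρ_sc = 0 (vanishes)
  i = 4 (even): a_4 · C_{2} = 2 · 2 = 4
  i = 5 (odd): ∫ x^5 ρ_sc = 0 (vanishes)
  i = 6 (even): a_6 · C_{3} = -2 · 5 = -10

Summing the contributions: ∫_{−2}^{2} p(x) ρ_sc(x) dx = (-5) + 1 + 4 + (-10) = -10.


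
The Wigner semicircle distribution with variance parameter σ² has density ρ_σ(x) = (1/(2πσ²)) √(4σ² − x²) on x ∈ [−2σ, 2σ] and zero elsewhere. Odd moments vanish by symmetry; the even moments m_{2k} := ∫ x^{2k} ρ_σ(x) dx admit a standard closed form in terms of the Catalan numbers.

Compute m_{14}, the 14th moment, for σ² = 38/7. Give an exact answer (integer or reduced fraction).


By the scaled semicircle moment identity, m_{2k} = σ^{2k} · C_k with k = 7.
C_7 = (1/(k+1)) · C(2k, k) = (1/8) · C(14, 7) = (1/8) · 3432 = 429.
σ^{2k} = (σ²)^k = (38/7)^7 = 114415582592/823543.

Therefore m_{14} = σ^{14} · C_7 = (114415582592/823543) · 429 = 49084284931968/823543.


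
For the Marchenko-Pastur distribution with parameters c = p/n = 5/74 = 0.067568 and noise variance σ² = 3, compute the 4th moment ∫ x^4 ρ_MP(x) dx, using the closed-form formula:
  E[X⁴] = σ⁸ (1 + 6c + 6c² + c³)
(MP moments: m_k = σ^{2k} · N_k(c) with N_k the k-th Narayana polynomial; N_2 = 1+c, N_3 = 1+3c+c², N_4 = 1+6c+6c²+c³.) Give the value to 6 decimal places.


E[X⁴] = σ⁸ (1 + 6c + 6c² + c³) (fourth MP moment). With σ² = 3 (so σ⁸ = 81) and c = 5/74 = 0.067568: E[X⁴] = 81 · (1 + 6·0.067568 + 6·(0.067568)² + (0.067568)³) = 81 · 1.433106.

So E[X^4] = 116.081597.


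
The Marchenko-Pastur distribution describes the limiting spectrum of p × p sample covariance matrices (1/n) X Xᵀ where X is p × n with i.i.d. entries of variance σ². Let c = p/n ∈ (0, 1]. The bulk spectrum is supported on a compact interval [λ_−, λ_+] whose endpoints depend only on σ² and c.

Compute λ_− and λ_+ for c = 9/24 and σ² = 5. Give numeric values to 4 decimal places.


c = 9/24 = 0.375000; √c = 0.612372.
λ_− = σ² (1 − √c)² = 5 · (1 − 0.612372)² = 5 · (0.387628)² = 0.751276.
λ_+ = σ² (1 + √c)² = 5 · (1 + 0.612372)² = 5 · (1.612372)² = 12.998724.

Rounded to 4 decimal places: λ_− ≈ 0.7513, λ_+ ≈ 12.9987.


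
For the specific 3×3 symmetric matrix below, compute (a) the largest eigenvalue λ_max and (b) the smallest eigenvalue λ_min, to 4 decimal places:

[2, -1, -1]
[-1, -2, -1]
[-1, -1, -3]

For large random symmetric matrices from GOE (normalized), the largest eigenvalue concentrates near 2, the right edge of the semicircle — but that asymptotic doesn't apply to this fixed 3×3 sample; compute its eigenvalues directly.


Since M is real symmetric, all three eigenvalues are real; they are the roots of det(λI − M) = λ³ − (tr M) λ² + s λ − det M, where s is the sum of the principal 2×2 minors.
tr M = 2 + (-2) + (-3) = -3.
s = (2·(-2) − (-1)²) + (2·(-3) − (-1)²) + ((-2)·(-3) − (-1)²) = -5 + (-7) + 5 = -7.
det M (expand along row 1) = 2·5 − (-1)·2 + (-1)·(-1) = 13.
Characteristic polynomial: λ³ + 3λ² − 7λ − 13 = 0.
Substitute λ = y + (tr M)/3 = y − 1.000000 to remove the quadratic term: y³ + p·y + q = 0 with p = s − (tr M)²/3 = -10.000000 and q = −2(tr M)³/27 + (tr M)·s/3 − det M = -4.000000.
Three real roots ⇒ use the trigonometric (Viète) form: r = 2√(−p/3) = 3.651484, φ = arccos(3q/(p·r)) = arccos(0.328634) = 1.235940 rad.
y_k = r·cos(φ/3 − 2πk/3) for k = 0, 1, 2 gives y = 3.345963, -0.406728, -2.939235.
λ_k = y_k − 1.000000 gives λ = 2.3460, -1.4067, -3.9392 (check: the sum is -3.0000 = tr M).

Hence λ_max = 2.3460 and λ_min = -3.9392.


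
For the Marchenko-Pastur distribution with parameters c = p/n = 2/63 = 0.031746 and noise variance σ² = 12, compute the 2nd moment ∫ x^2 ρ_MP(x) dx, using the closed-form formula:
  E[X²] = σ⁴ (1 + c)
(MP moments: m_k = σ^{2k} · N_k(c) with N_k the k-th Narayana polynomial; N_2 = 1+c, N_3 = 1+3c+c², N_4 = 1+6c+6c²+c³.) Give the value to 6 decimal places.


E[X²] = σ⁴ (1 + c) (second MP moment). With σ² = 12 (so σ⁴ = 144) and c = 2/63 = 0.031746: E[X²] = 144 · (1 + 0.031746) = 144 · 1.031746.

So E[X^2] = 148.571429.


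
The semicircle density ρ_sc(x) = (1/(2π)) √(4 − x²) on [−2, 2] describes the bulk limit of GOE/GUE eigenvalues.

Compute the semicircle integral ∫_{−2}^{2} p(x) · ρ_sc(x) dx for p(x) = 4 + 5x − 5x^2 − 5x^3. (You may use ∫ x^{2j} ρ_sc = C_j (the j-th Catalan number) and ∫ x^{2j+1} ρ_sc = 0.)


Write p(x) = Σ a_i x^i, split into monomials and integrate each against ρ_sc separately.
Using ∫ x^{2j} ρ_sc = C_j = (1/(j+1)) C(2j, j) (Catalan numbers) and ∫ x^{2j+1} ρ_sc = 0 (odd monomials vanish by symmetry):
  i = 0 (even): a_0 · C_{0} = 4 · 1 = 4
  i = 1 (odd): ∫ x^1 ρ_sc = 0 (vanishes)
  i = 2 (even): a_2 · C_{1} = -5 · 1 = -5
  i = 3 (odd): ∫ x^3 ρ_sc = 0 (vanishes)

Summing the contributions: ∫_{−2}^{2} p(x) ρ_sc(x) dx = 4 + (-5) = -1.


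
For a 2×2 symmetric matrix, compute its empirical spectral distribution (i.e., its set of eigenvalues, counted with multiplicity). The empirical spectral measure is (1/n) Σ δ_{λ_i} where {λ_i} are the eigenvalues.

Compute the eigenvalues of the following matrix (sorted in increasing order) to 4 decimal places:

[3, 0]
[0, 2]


Since M is real symmetric, both eigenvalues are real; they are the roots of det(λI − M) = λ² − (tr M) λ + det M.
tr M = 3 + 2 = 5.
det M = 3·2 − 0² = 6 − 0 = 6.
Characteristic polynomial: λ² − 5λ + 6 = 0.
Discriminant Δ = (tr M)² − 4·det M = 25 − 24 = 1; √Δ = 1.000000.
λ = (tr M ± √Δ)/2 = (5 ± 1.000000)/2, giving (tr M − √Δ)/2 = 2.0000 and (tr M + √Δ)/2 = 3.0000.

Eigenvalues sorted in increasing order: [2.0000, 3.0000].


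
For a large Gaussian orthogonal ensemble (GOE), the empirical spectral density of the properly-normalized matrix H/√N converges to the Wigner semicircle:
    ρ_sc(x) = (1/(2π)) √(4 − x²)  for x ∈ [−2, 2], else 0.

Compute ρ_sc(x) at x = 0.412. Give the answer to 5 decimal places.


ρ_sc(x) = (1/(2π)) √(4 − x²). With x = 0.412:
  4 − x² = 4 − (0.412)² = 4 − 0.169744 = 3.830256.
  √(4 − x²) = 1.957104.
  1/(2π) = 0.159155.
  ρ_sc(0.412) = 0.159155 · 1.957104 = 0.311483.

Rounded to 5 decimal places: ρ_sc(0.412) ≈ 0.31148.


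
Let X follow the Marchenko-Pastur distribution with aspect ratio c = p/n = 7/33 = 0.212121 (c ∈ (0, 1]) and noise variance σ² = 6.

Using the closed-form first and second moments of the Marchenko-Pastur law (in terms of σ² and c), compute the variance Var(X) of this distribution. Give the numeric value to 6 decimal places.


Recall the MP moments m_1 = E[X] = σ² and m_2 = E[X²] = σ⁴ (1 + c).
m_1 = E[X] = σ² = 6, so m_1² = 36.
m_2 = E[X²] = σ⁴ (1 + c) = 36 · (1 + 0.212121) = 36 · 1.212121 = 43.636364.
(Note m_2 − m_1² simplifies to c · σ⁴ = 0.212121 · 36.)

Var(X) = m_2 − m_1² = 43.636364 − 36 = 7.636364.


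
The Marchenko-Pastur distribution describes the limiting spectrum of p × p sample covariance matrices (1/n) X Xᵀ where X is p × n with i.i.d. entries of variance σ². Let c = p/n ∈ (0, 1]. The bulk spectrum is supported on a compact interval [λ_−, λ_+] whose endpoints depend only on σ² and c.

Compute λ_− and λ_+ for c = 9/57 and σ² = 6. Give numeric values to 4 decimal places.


c = 9/57 = 0.157895; √c = 0.397360.
λ_− = σ² (1 − √c)² = 6 · (1 − 0.397360)² = 6 · (0.602640)² = 2.179052.
λ_+ = σ² (1 + √c)² = 6 · (1 + 0.397360)² = 6 · (1.397360)² = 11.715685.

Rounded to 4 decimal places: λ_− ≈ 2.1791, λ_+ ≈ 11.7157.


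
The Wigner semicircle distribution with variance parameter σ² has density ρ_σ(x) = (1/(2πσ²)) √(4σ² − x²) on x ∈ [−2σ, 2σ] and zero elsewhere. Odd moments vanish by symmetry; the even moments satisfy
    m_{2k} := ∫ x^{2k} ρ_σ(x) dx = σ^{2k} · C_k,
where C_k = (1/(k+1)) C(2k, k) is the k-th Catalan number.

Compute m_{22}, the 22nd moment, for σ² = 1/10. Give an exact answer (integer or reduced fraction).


By the scaled semicircle moment identity, m_{2k} = σ^{2k} · C_k with k = 11.
C_11 = (1/(k+1)) · C(2k, k) = (1/12) · C(22, 11) = (1/12) · 705432 = 58786.
σ^{2k} = (σ²)^k = (1/10)^11 = 1/100000000000.

Therefore m_{22} = σ^{22} · C_11 = (1/100000000000) · 58786 = 29393/50000000000.


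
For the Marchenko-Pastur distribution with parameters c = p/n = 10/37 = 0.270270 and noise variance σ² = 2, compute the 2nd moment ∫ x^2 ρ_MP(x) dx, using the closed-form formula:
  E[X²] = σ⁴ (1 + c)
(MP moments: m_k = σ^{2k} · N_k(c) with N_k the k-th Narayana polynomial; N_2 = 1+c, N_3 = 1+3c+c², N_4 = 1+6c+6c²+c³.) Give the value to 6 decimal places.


E[X²] = σ⁴ (1 + c) (second MP moment). With σ² = 2 (so σ⁴ = 4) and c = 10/37 = 0.270270: E[X²] = 4 · (1 + 0.270270) = 4 · 1.270270.

So E[X^2] = 5.081081.


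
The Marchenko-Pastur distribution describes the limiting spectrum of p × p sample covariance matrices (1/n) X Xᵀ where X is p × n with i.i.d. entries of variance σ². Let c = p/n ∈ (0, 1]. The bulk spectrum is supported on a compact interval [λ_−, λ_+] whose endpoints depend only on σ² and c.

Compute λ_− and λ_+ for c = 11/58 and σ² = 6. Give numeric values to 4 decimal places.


c = 11/58 = 0.189655; √c = 0.435494.
λ_− = σ² (1 − √c)² = 6 · (1 − 0.435494)² = 6 · (0.564506)² = 1.912001.
λ_+ = σ² (1 + √c)² = 6 · (1 + 0.435494)² = 6 · (1.435494)² = 12.363861.

Rounded to 4 decimal places: λ_− ≈ 1.9120, λ_+ ≈ 12.3639.


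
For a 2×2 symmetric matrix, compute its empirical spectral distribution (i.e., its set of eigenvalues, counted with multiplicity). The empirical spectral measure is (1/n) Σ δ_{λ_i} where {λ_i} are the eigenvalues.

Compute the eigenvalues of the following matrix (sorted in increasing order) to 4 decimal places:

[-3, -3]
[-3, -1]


Since M is real symmetric, both eigenvalues are real; they are the roots of det(λI − M) = λ² − (tr M) λ + det M.
tr M = -3 + (-1) = -4.
det M = (-3)·(-1) − (-3)² = 3 − 9 = -6.
Characteristic polynomial: λ² + 4λ − 6 = 0.
Discriminant Δ = (tr M)² − 4·det M = 16 − (-24) = 40; √Δ = 6.324555.
λ = (tr M ± √Δ)/2 = (-4 ± 6.324555)/2, giving (tr M − √Δ)/2 = -5.1623 and (tr M + √Δ)/2 = 1.1623.

Eigenvalues sorted in increasing order: [-5.1623, 1.1623].


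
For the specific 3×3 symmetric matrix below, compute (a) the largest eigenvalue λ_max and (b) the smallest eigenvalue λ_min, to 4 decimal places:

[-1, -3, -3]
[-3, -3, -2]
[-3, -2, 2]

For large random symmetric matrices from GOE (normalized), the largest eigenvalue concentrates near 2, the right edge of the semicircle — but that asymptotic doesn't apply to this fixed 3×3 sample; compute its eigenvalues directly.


Since M is real symmetric, all three eigenvalues are real; they are the roots of det(λI − M) = λ³ − (tr M) λ² + s λ − det M, where s is the sum of the principal 2×2 minors.
tr M = -1 + (-3) + 2 = -2.
s = ((-1)·(-3) − (-3)²) + ((-1)·2 − (-3)²) + ((-3)·2 − (-2)²) = -6 + (-11) + (-10) = -27.
det M (expand along row 1) = (-1)·(-10) − (-3)·(-12) + (-3)·(-3) = -17.
Characteristic polynomial: λ³ + 2λ² − 27λ + 17 = 0.
Substitute λ = y + (tr M)/3 = y − 0.666667 to remove the quadratic term: y³ + p·y + q = 0 with p = s − (tr M)²/3 = -28.333333 and q = −2(tr M)³/27 + (tr M)·s/3 − det M = 35.592593.
Three real roots ⇒ use the trigonometric (Viète) form: r = 2√(−p/3) = 6.146363, φ = arccos(3q/(p·r)) = arccos(-0.613148) = 2.230835 rad.
y_k = r·cos(φ/3 − 2πk/3) for k = 0, 1, 2 gives y = 4.523898, 1.341396, -5.865294.
λ_k = y_k − 0.666667 gives λ = 3.8572, 0.6747, -6.5320 (check: the sum is -2.0000 = tr M).

Hence λ_max = 3.8572 and λ_min = -6.5320.


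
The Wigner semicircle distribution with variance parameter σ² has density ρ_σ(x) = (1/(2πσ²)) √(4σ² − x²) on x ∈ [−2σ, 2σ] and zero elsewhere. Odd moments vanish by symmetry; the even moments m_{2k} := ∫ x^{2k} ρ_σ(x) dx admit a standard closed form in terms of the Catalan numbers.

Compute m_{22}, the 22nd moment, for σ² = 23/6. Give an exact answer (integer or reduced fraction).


By the scaled semicircle moment identity, m_{2k} = σ^{2k} · C_k with k = 11.
C_11 = (1/(k+1)) · C(2k, k) = (1/12) · C(22, 11) = (1/12) · 705432 = 58786.
σ^{2k} = (σ²)^k = (23/6)^11 = 952809757913927/362797056.

Therefore m_{22} = σ^{22} · C_11 = (952809757913927/362797056) · 58786 = 28005937214364056311/181398528.


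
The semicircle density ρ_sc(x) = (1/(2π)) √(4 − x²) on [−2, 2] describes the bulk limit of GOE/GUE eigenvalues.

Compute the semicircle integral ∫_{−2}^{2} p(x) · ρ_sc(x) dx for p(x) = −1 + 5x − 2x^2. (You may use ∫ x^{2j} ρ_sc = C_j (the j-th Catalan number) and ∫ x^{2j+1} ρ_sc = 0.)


Write p(x) = Σ a_i x^i, split into monomials and integrate each against ρ_sc separately.
Using ∫ x^{2j} ρ_sc = C_j = (1/(j+1)) C(2j, j) (Catalan numbers) and ∫ x^{2j+1} ρ_sc = 0 (odd monomials vanish by symmetry):
  i = 0 (even): a_0 · C_{0} = -1 · 1 = -1
  i = 1 (odd): ∫ x^1 ρ_sc = 0 (vanishes)
  i = 2 (even): a_2 · C_{1} = -2 · 1 = -2

Summing the contributions: ∫_{−2}^{2} p(x) ρ_sc(x) dx = (-1) + (-2) = -3.


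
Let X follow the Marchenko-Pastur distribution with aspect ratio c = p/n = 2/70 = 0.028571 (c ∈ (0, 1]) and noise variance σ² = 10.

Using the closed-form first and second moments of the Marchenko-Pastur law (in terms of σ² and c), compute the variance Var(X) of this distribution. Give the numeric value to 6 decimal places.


Recall the MP moments m_1 = E[X] = σ² and m_2 = E[X²] = σ⁴ (1 + c).
m_1 = E[X] = σ² = 10, so m_1² = 100.
m_2 = E[X²] = σ⁴ (1 + c) = 100 · (1 + 0.028571) = 100 · 1.028571 = 102.857143.
(Note m_2 − m_1² simplifies to c · σ⁴ = 0.028571 · 100.)

Var(X) = m_2 − m_1² = 102.857143 − 100 = 2.857143.


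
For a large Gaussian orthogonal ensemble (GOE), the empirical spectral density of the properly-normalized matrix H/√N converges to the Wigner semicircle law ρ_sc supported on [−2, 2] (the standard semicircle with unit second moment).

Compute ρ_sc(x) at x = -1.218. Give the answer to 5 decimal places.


ρ_sc(x) = (1/(2π)) √(4 − x²). With x = -1.218:
  4 − x² = 4 − (-1.218)² = 4 − 1.483524 = 2.516476.
  √(4 − x²) = 1.586340.
  1/(2π) = 0.159155.
  ρ_sc(-1.218) = 0.159155 · 1.586340 = 0.252474.

Rounded to 5 decimal places: ρ_sc(-1.218) ≈ 0.25247.


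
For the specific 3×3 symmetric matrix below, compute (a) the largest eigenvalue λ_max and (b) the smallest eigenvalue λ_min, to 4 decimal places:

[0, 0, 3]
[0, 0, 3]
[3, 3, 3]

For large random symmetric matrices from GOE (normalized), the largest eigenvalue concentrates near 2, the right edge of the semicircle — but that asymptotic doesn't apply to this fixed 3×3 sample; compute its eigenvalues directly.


Since M is real symmetric, all three eigenvalues are real; they are the roots of det(λI − M) = λ³ − (tr M) λ² + s λ − det M, where s is the sum of the principal 2×2 minors.
tr M = 0 + 0 + 3 = 3.
s = (0·0 − 0²) + (0·3 − 3²) + (0·3 − 3²) = 0 + (-9) + (-9) = -18.
det M (expand along row 1) = 0·(-9) − 0·(-9) + 3·0 = 0.
Characteristic polynomial: λ³ − 3λ² − 18λ = 0.
Substitute λ = y + (tr M)/3 = y + 1.000000 to remove the quadratic term: y³ + p·y + q = 0 with p = s − (tr M)²/3 = -21.000000 and q = −2(tr M)³/27 + (tr M)·s/3 − det M = -20.000000.
Three real roots ⇒ use the trigonometric (Viète) form: r = 2√(−p/3) = 5.291503, φ = arccos(3q/(p·r)) = arccos(0.539949) = 1.000420 rad.
y_k = r·cos(φ/3 − 2πk/3) for k = 0, 1, 2 gives y = 5.000000, -1.000000, -4.000000.
λ_k = y_k + 1.000000 gives λ = 6.0000, 0.0000, -3.0000 (check: the sum is 3.0000 = tr M).

Hence λ_max = 6.0000 and λ_min = -3.0000.


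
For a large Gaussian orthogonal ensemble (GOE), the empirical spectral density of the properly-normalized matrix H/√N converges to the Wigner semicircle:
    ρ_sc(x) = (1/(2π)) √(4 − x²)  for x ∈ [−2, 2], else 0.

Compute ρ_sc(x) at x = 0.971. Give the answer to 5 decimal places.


ρ_sc(x) = (1/(2π)) √(4 − x²). With x = 0.971:
  4 − x² = 4 − (0.971)² = 4 − 0.942841 = 3.057159.
  √(4 − x²) = 1.748473.
  1/(2π) = 0.159155.
  ρ_sc(0.971) = 0.159155 · 1.748473 = 0.278278.

Rounded to 5 decimal places: ρ_sc(0.971) ≈ 0.27828.


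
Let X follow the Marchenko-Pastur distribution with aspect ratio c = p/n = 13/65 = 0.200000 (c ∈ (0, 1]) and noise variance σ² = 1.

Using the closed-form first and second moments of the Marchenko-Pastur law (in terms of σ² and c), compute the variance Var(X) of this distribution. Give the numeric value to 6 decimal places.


Recall the MP moments m_1 = E[X] = σ² and m_2 = E[X²] = σ⁴ (1 + c).
m_1 = E[X] = σ² = 1, so m_1² = 1.
m_2 = E[X²] = σ⁴ (1 + c) = 1 · (1 + 0.200000) = 1 · 1.200000 = 1.200000.
(Note m_2 − m_1² simplifies to c · σ⁴ = 0.200000 · 1.)

Var(X) = m_2 − m_1² = 1.200000 − 1 = 0.200000.


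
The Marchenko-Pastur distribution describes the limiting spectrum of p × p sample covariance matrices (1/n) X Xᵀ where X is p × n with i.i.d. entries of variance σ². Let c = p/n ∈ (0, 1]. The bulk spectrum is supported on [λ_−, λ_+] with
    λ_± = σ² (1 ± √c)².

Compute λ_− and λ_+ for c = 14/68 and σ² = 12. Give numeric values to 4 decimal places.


c = 14/68 = 0.205882; √c = 0.453743.
λ_− = σ² (1 − √c)² = 12 · (1 − 0.453743)² = 12 · (0.546257)² = 3.580766.
λ_+ = σ² (1 + √c)² = 12 · (1 + 0.453743)² = 12 · (1.453743)² = 25.360411.

Rounded to 4 decimal places: λ_− ≈ 3.5808, λ_+ ≈ 25.3604.


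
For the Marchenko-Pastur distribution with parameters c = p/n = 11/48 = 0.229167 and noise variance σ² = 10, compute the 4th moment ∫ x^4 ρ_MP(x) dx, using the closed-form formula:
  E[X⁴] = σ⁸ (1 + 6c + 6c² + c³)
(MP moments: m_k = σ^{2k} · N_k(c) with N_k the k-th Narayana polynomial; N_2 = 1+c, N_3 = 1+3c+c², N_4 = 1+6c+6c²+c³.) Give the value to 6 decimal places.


E[X⁴] = σ⁸ (1 + 6c + 6c² + c³) (fourth MP moment). With σ² = 10 (so σ⁸ = 10000) and c = 11/48 = 0.229167: E[X⁴] = 10000 · (1 + 6·0.229167 + 6·(0.229167)² + (0.229167)³) = 10000 · 2.702139.

So E[X^4] = 27021.393953.


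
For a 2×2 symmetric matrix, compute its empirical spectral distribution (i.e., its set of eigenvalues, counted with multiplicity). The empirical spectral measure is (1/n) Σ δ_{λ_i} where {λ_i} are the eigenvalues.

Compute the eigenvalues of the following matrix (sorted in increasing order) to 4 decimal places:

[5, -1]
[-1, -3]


Since M is real symmetric, both eigenvalues are real; they are the roots of det(λI − M) = λ² − (tr M) λ + det M.
tr M = 5 + (-3) = 2.
det M = 5·(-3) − (-1)² = -15 − 1 = -16.
Characteristic polynomial: λ² − 2λ − 16 = 0.
Discriminant Δ = (tr M)² − 4·det M = 4 − (-64) = 68; √Δ = 8.246211.
λ = (tr M ± √Δ)/2 = (2 ± 8.246211)/2, giving (tr M − √Δ)/2 = -3.1231 and (tr M + √Δ)/2 = 5.1231.

Eigenvalues sorted in increasing order: [-3.1231, 5.1231].


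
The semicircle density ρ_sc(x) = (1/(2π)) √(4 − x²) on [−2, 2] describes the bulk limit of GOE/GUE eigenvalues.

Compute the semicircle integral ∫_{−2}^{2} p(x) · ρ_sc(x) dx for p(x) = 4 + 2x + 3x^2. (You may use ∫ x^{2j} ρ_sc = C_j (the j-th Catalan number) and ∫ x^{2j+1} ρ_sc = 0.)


Write p(x) = Σ a_i x^i, split into monomials and integrate each against ρ_sc separately.
Using ∫ x^{2j} ρ_sc = C_j = (1/(j+1)) C(2j, j) (Catalan numbers) and ∫ x^{2j+1} ρ_sc = 0 (odd monomials vanish by symmetry):
  i = 0 (even): a_0 · C_{0} = 4 · 1 = 4
  i = 1 (odd): ∫ x^1 ρ_sc = 0 (vanishes)
  i = 2 (even): a_2 · C_{1} = 3 · 1 = 3

Summing the contributions: ∫_{−2}^{2} p(x) ρ_sc(x) dx = 4 + 3 = 7.
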